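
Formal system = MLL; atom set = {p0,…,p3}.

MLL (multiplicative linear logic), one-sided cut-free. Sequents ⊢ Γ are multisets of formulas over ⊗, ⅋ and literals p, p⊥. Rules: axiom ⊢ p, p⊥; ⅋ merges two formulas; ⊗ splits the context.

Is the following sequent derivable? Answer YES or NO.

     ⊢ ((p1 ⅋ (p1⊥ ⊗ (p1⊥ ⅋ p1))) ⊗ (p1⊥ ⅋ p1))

Derivation trace:
[⊗]  ⊢ ((p1 ⅋ (p1⊥ ⊗ (p1⊥ ⅋ p1))) ⊗ (p1⊥ ⅋ p1))
  [⅋]  ⊢ (p1 ⅋ (p1⊥ ⊗ (p1⊥ ⅋ p1)))
    [⊗]  ⊢ p1, (p1⊥ ⊗ (p1⊥ ⅋ p1))
      [Ax]  ⊢ p1, p1⊥
      [⅋]  ⊢ (p1⊥ ⅋ p1)
        [Ax]  ⊢ p1, p1⊥
  [⅋]  ⊢ (p1⊥ ⅋ p1)
    [Ax]  ⊢ p1, p1⊥

Result: YES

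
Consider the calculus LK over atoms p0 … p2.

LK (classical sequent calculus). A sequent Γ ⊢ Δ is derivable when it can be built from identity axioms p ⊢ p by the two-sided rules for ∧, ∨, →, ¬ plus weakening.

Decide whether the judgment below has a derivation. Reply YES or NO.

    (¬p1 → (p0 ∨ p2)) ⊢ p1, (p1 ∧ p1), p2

Truth-table refutation:
  v=000: Γ:[(¬p1 → (p0 ∨ p2))=F] Δ:[p1=F, (p1 ∧ p1)=F, p2=F] refutes=False
  v=001: Γ:[(¬p1 → (p0 ∨ p2))=T] Δ:[p1=F, (p1 ∧ p1)=F, p2=T] refutes=False
  v=010: Γ:[(¬p1 → (p0 ∨ p2))=T] Δ:[p1=T, (p1 ∧ p1)=T, p2=F] refutes=False
  v=011: Γ:[(¬p1 → (p0 ∨ p2))=T] Δ:[p1=T, (p1 ∧ p1)=T, p2=T] refutes=False
  v=100: Γ:[(¬p1 → (p0 ∨ p2))=T] Δ:[p1=F, (p1 ∧ p1)=F, p2=F] refutes=True  ← countermodel

Result: NO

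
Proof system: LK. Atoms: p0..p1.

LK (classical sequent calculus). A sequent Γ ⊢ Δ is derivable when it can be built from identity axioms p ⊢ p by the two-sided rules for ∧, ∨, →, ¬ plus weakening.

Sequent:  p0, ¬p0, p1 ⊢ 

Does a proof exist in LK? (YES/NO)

Derivation (root first):
[WL] p0, ¬p0, p1 ⊢ 
  [¬L] p0, ¬p0 ⊢ 
    [Ax] p0 ⊢ p0

Result: YES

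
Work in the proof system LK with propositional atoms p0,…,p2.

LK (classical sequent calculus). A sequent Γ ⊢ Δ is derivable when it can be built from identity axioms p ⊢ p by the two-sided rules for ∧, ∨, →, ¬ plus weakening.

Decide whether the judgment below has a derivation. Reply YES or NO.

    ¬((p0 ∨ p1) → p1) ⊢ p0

Derivation (root first):
[¬L] ¬((p0 ∨ p1) → p1) ⊢ p0
  [→R]  ⊢ p0, ((p0 ∨ p1) → p1)
    [∨L] (p0 ∨ p1) ⊢ p1, p0
      [Ax] p0 ⊢ p0
      [Ax] p1 ⊢ p1

Result: YES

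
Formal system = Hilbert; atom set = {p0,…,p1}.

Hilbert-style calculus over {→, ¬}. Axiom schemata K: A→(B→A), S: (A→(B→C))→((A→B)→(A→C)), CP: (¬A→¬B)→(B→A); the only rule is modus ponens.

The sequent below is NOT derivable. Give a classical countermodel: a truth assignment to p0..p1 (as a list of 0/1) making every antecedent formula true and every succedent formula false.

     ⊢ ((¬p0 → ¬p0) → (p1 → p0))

Enumerate valuations to refute Γ ⊢ Δ:
  v=00: Γ:[] Δ:[((¬p0 → ¬p0) → (p1 → p0))=T] refutes=False
  v=01: Γ:[] Δ:[((¬p0 → ¬p0) → (p1 → p0))=F] refutes=True  ← countermodel

Result: [0, 1]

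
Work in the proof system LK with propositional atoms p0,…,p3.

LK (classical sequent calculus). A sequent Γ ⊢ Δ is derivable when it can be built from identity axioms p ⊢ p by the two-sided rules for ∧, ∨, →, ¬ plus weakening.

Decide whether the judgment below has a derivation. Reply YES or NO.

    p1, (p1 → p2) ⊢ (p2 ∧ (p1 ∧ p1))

Derivation (root first):
[→L] p1, (p1 → p2) ⊢ (p2 ∧ (p1 ∧ p1))
  [Ax] p1 ⊢ p1
  [∧R] p1, p2 ⊢ (p2 ∧ (p1 ∧ p1))
    [Ax] p2 ⊢ p2
    [∧R] p1 ⊢ (p1 ∧ p1)
      [Ax] p1 ⊢ p1
      [Ax] p1 ⊢ p1

Result: YES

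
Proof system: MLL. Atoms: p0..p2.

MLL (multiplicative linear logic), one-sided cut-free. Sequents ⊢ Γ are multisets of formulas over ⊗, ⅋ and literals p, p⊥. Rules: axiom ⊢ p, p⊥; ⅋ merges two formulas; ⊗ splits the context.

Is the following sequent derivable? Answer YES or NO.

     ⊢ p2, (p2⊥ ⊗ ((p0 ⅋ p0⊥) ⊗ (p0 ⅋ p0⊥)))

Derivation trace:
[⊗]  ⊢ p2, (p2⊥ ⊗ ((p0 ⅋ p0⊥) ⊗ (p0 ⅋ p0⊥)))
  [Ax]  ⊢ p2, p2⊥
  [⊗]  ⊢ ((p0 ⅋ p0⊥) ⊗ (p0 ⅋ p0⊥))
    [⅋]  ⊢ (p0 ⅋ p0⊥)
      [Ax]  ⊢ p0, p0⊥
    [⅋]  ⊢ (p0 ⅋ p0⊥)
      [Ax]  ⊢ p0, p0⊥

Result: YES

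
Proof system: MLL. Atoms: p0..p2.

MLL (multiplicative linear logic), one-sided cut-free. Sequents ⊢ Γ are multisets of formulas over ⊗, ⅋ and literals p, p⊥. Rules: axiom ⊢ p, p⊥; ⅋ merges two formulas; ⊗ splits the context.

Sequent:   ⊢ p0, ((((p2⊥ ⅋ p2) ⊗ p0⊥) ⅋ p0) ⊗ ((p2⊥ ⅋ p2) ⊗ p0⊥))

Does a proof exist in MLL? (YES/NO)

Proof tree:
[⊗]  ⊢ p0, ((((p2⊥ ⅋ p2) ⊗ p0⊥) ⅋ p0) ⊗ ((p2⊥ ⅋ p2) ⊗ p0⊥))
  [⅋]  ⊢ (((p2⊥ ⅋ p2) ⊗ p0⊥) ⅋ p0)
    [⊗]  ⊢ p0, ((p2⊥ ⅋ p2) ⊗ p0⊥)
      [⅋]  ⊢ (p2⊥ ⅋ p2)
        [Ax]  ⊢ p2, p2⊥
      [Ax]  ⊢ p0, p0⊥
  [⊗]  ⊢ p0, ((p2⊥ ⅋ p2) ⊗ p0⊥)
    [⅋]  ⊢ (p2⊥ ⅋ p2)
      [Ax]  ⊢ p2, p2⊥
    [Ax]  ⊢ p0, p0⊥

Result: YES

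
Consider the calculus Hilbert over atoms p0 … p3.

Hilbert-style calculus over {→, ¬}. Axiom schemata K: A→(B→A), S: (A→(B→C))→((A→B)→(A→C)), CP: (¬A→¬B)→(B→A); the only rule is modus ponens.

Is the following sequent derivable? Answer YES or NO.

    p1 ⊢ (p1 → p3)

Search for a countermodel by truth-table:
  v=0000: Γ:[p1=F] Δ:[(p1 → p3)=T] refutes=False
  v=0001: Γ:[p1=F] Δ:[(p1 → p3)=T] refutes=False
  v=0010: Γ:[p1=F] Δ:[(p1 → p3)=T] refutes=False
  v=0011: Γ:[p1=F] Δ:[(p1 → p3)=T] refutes=False
  v=0100: Γ:[p1=T] Δ:[(p1 → p3)=F] refutes=True  ← countermodel

Result: NO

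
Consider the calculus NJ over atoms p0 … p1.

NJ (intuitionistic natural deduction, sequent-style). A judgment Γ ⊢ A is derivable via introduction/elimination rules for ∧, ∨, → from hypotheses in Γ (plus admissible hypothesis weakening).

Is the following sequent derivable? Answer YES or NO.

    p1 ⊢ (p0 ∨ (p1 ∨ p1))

Derivation (root first):
[∨I₂] p1 ⊢ (p0 ∨ (p1 ∨ p1))
  [∨I₁] p1 ⊢ (p1 ∨ p1)
    [Ax] p1 ⊢ p1

Result: YES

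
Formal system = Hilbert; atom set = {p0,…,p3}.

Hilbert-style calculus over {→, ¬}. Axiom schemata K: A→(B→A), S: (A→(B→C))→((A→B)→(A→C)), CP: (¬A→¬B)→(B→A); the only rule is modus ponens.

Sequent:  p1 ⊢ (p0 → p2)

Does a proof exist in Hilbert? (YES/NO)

Truth-table refutation:
  v=0000: Γ:[p1=F] Δ:[(p0 → p2)=T] refutes=False
  v=0001: Γ:[p1=F] Δ:[(p0 → p2)=T] refutes=False
  v=0010: Γ:[p1=F] Δ:[(p0 → p2)=T] refutes=False
  v=0011: Γ:[p1=F] Δ:[(p0 → p2)=T] refutes=False
  v=0100: Γ:[p1=T] Δ:[(p0 → p2)=T] refutes=False
  v=0101: Γ:[p1=T] Δ:[(p0 → p2)=T] refutes=False
  v=0110: Γ:[p1=T] Δ:[(p0 → p2)=T] refutes=False
  v=0111: Γ:[p1=T] Δ:[(p0 → p2)=T] refutes=False
  v=1000: Γ:[p1=F] Δ:[(p0 → p2)=F] refutes=False
  v=1001: Γ:[p1=F] Δ:[(p0 → p2)=F] refutes=False
  v=1010: Γ:[p1=F] Δ:[(p0 → p2)=T] refutes=False
  v=1011: Γ:[p1=F] Δ:[(p0 → p2)=T] refutes=False
  v=1100: Γ:[p1=T] Δ:[(p0 → p2)=F] refutes=True  ← countermodel

Result: NO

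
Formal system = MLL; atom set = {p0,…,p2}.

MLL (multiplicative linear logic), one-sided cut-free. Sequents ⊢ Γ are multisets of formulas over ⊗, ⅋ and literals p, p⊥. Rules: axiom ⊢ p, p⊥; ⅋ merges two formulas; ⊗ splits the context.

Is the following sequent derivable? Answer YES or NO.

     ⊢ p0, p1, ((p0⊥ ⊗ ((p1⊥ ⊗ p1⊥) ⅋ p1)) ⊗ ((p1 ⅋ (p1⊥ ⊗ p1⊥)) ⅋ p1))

Derivation (root first):
[⊗]  ⊢ p0, p1, ((p0⊥ ⊗ ((p1⊥ ⊗ p1⊥) ⅋ p1)) ⊗ ((p1 ⅋ (p1⊥ ⊗ p1⊥)) ⅋ p1))
  [⊗]  ⊢ p0, p1, (p0⊥ ⊗ ((p1⊥ ⊗ p1⊥) ⅋ p1))
    [Ax]  ⊢ p0, p0⊥
    [⅋]  ⊢ p1, ((p1⊥ ⊗ p1⊥) ⅋ p1)
      [⊗]  ⊢ p1, p1, (p1⊥ ⊗ p1⊥)
        [Ax]  ⊢ p1, p1⊥
        [Ax]  ⊢ p1, p1⊥
  [⅋]  ⊢ ((p1 ⅋ (p1⊥ ⊗ p1⊥)) ⅋ p1)
    [⅋]  ⊢ p1, (p1 ⅋ (p1⊥ ⊗ p1⊥))
      [⊗]  ⊢ p1, p1, (p1⊥ ⊗ p1⊥)
        [Ax]  ⊢ p1, p1⊥
        [Ax]  ⊢ p1, p1⊥

Result: YES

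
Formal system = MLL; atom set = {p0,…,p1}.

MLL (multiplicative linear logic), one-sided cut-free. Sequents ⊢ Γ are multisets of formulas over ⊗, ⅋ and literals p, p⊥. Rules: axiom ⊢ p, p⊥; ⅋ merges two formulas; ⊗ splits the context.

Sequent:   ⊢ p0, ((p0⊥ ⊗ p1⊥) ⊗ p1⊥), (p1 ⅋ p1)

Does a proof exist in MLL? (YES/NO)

Proof tree:
[⅋]  ⊢ p0, ((p0⊥ ⊗ p1⊥) ⊗ p1⊥), (p1 ⅋ p1)
  [⊗]  ⊢ p0, p1, p1, ((p0⊥ ⊗ p1⊥) ⊗ p1⊥)
    [⊗]  ⊢ p0, p1, (p0⊥ ⊗ p1⊥)
      [Ax]  ⊢ p0, p0⊥
      [Ax]  ⊢ p1, p1⊥
    [Ax]  ⊢ p1, p1⊥

Result: YES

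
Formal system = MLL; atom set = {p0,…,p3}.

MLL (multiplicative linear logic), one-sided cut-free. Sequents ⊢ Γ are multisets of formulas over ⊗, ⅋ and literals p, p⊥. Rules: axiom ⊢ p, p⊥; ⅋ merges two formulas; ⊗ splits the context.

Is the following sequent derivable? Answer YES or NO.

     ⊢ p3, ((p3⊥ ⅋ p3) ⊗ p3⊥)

Derivation (root first):
[⊗]  ⊢ p3, ((p3⊥ ⅋ p3) ⊗ p3⊥)
  [⅋]  ⊢ (p3⊥ ⅋ p3)
    [Ax]  ⊢ p3, p3⊥
  [Ax]  ⊢ p3, p3⊥

Result: YES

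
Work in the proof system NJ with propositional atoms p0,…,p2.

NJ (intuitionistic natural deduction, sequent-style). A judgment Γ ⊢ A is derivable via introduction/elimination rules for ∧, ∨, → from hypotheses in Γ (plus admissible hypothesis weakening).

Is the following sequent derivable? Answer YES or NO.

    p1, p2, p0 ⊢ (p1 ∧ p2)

Proof tree:
[∧I] p1, p2, p0 ⊢ (p1 ∧ p2)
  [Wk] p1, p0 ⊢ p1
    [Ax] p1 ⊢ p1
  [Ax] p2 ⊢ p2

Result: YES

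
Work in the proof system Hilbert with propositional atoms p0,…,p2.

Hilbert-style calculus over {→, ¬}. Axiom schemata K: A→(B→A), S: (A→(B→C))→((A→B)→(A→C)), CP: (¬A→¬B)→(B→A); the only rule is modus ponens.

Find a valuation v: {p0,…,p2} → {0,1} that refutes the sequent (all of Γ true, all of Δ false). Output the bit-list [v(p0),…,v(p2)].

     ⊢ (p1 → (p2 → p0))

Truth-table refutation:
  v=000: Γ:[] Δ:[(p1 → (p2 → p0))=T] refutes=False
  v=001: Γ:[] Δ:[(p1 → (p2 → p0))=T] refutes=False
  v=010: Γ:[] Δ:[(p1 → (p2 → p0))=T] refutes=False
  v=011: Γ:[] Δ:[(p1 → (p2 → p0))=F] refutes=True  ← countermodel

Result: [0, 1, 1]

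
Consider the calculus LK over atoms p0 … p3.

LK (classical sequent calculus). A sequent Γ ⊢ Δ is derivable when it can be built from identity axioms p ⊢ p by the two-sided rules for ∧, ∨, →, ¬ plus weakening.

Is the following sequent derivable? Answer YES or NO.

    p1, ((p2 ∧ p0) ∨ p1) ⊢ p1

Proof tree:
[∨L] p1, ((p2 ∧ p0) ∨ p1) ⊢ p1
  [∧L] p1, (p2 ∧ p0) ⊢ p1
    [WL] p1, p0, p2 ⊢ p1
      [WL] p1, p0 ⊢ p1
        [Ax] p1 ⊢ p1
  [Ax] p1 ⊢ p1

Result: YES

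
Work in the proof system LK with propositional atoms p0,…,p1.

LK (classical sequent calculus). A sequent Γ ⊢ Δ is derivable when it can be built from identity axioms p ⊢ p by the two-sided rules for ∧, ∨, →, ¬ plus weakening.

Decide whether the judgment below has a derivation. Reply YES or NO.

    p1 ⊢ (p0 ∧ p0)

Truth-table refutation:
  v=00: Γ:[p1=F] Δ:[(p0 ∧ p0)=F] refutes=False
  v=01: Γ:[p1=T] Δ:[(p0 ∧ p0)=F] refutes=True  ← countermodel

Result: NO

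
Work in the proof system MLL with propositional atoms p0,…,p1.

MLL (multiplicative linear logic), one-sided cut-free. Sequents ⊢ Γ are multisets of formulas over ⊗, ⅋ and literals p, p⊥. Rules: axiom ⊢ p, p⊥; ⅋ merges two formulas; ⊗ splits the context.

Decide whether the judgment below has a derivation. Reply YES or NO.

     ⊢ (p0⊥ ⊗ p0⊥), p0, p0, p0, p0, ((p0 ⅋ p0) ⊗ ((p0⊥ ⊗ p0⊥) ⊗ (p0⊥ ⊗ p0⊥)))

Derivation trace:
[⊗]  ⊢ (p0⊥ ⊗ p0⊥), p0, p0, p0, p0, ((p0 ⅋ p0) ⊗ ((p0⊥ ⊗ p0⊥) ⊗ (p0⊥ ⊗ p0⊥)))
  [⅋]  ⊢ (p0⊥ ⊗ p0⊥), (p0 ⅋ p0)
    [⊗]  ⊢ p0, p0, (p0⊥ ⊗ p0⊥)
      [Ax]  ⊢ p0, p0⊥
      [Ax]  ⊢ p0, p0⊥
  [⊗]  ⊢ p0, p0, p0, p0, ((p0⊥ ⊗ p0⊥) ⊗ (p0⊥ ⊗ p0⊥))
    [⊗]  ⊢ p0, p0, (p0⊥ ⊗ p0⊥)
      [Ax]  ⊢ p0, p0⊥
      [Ax]  ⊢ p0, p0⊥
    [⊗]  ⊢ p0, p0, (p0⊥ ⊗ p0⊥)
      [Ax]  ⊢ p0, p0⊥
      [Ax]  ⊢ p0, p0⊥

Result: YES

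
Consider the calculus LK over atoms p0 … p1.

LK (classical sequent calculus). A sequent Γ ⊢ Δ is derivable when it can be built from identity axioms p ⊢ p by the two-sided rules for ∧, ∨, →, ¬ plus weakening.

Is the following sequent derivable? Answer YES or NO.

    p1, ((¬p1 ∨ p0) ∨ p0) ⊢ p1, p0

Proof tree:
[∨L] p1, ((¬p1 ∨ p0) ∨ p0) ⊢ p1, p0
  [∨L] p1, (¬p1 ∨ p0) ⊢ p0
    [¬L] p1, ¬p1 ⊢ 
      [Ax] p1 ⊢ p1
    [Ax] p0 ⊢ p0
  [WR] p0 ⊢ p0, p0, p1
    [WR] p0 ⊢ p0, p0
      [Ax] p0 ⊢ p0

Result: YES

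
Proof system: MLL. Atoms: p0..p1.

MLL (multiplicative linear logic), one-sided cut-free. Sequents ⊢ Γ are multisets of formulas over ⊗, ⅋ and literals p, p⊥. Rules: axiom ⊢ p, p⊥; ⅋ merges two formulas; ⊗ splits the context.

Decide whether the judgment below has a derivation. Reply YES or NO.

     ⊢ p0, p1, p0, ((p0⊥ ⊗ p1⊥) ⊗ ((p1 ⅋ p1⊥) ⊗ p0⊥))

Derivation trace:
[⊗]  ⊢ p0, p1, p0, ((p0⊥ ⊗ p1⊥) ⊗ ((p1 ⅋ p1⊥) ⊗ p0⊥))
  [⊗]  ⊢ p0, p1, (p0⊥ ⊗ p1⊥)
    [Ax]  ⊢ p0, p0⊥
    [Ax]  ⊢ p1, p1⊥
  [⊗]  ⊢ p0, ((p1 ⅋ p1⊥) ⊗ p0⊥)
    [⅋]  ⊢ (p1 ⅋ p1⊥)
      [Ax]  ⊢ p1, p1⊥
    [Ax]  ⊢ p0, p0⊥

Result: YES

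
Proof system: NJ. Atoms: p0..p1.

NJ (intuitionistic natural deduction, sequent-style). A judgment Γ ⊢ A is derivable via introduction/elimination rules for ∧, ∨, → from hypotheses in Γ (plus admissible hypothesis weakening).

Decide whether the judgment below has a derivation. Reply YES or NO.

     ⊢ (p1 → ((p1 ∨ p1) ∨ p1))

Proof tree:
[→I]  ⊢ (p1 → ((p1 ∨ p1) ∨ p1))
  [∨I₁] p1 ⊢ ((p1 ∨ p1) ∨ p1)
    [∨I₁] p1 ⊢ (p1 ∨ p1)
      [Ax] p1 ⊢ p1

Result: YES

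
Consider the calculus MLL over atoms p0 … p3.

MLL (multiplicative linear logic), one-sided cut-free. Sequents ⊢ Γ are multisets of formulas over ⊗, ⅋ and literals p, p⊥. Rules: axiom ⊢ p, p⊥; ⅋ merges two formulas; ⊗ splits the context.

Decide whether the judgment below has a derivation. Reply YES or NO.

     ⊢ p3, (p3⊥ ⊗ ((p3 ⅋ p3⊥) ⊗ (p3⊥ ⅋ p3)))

Derivation (root first):
[⊗]  ⊢ p3, (p3⊥ ⊗ ((p3 ⅋ p3⊥) ⊗ (p3⊥ ⅋ p3)))
  [Ax]  ⊢ p3, p3⊥
  [⊗]  ⊢ ((p3 ⅋ p3⊥) ⊗ (p3⊥ ⅋ p3))
    [⅋]  ⊢ (p3 ⅋ p3⊥)
      [Ax]  ⊢ p3, p3⊥
    [⅋]  ⊢ (p3⊥ ⅋ p3)
      [Ax]  ⊢ p3, p3⊥

Result: YES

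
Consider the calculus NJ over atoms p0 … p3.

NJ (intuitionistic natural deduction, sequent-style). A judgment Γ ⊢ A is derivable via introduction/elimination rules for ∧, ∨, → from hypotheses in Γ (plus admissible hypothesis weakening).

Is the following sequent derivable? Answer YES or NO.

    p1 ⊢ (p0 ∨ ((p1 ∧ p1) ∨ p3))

Proof tree:
[∨I₂] p1 ⊢ (p0 ∨ ((p1 ∧ p1) ∨ p3))
  [∨I₁] p1 ⊢ ((p1 ∧ p1) ∨ p3)
    [∧I] p1 ⊢ (p1 ∧ p1)
      [Ax] p1 ⊢ p1
      [Ax] p1 ⊢ p1

Result: YES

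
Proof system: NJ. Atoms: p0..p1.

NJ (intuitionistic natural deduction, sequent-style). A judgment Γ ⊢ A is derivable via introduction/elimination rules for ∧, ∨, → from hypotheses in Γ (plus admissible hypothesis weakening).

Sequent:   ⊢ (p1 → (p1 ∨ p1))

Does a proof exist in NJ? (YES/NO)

Proof tree:
[→I]  ⊢ (p1 → (p1 ∨ p1))
  [∨I₁] p1 ⊢ (p1 ∨ p1)
    [Ax] p1 ⊢ p1

Result: YES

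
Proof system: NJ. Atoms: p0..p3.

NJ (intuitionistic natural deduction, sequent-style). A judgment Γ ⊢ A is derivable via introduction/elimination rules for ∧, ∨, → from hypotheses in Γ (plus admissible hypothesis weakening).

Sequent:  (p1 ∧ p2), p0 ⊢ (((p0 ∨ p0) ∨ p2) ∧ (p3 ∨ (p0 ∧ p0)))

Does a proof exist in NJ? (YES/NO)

Derivation (root first):
[∧I] (p1 ∧ p2), p0 ⊢ (((p0 ∨ p0) ∨ p2) ∧ (p3 ∨ (p0 ∧ p0)))
  [∨I₁] p0, (p1 ∧ p2) ⊢ ((p0 ∨ p0) ∨ p2)
    [∨I₂] p0, (p1 ∧ p2) ⊢ (p0 ∨ p0)
      [Wk] p0, (p1 ∧ p2) ⊢ p0
        [Ax] p0 ⊢ p0
  [∨I₂] (p1 ∧ p2), p0 ⊢ (p3 ∨ (p0 ∧ p0))
    [∧I] (p1 ∧ p2), p0 ⊢ (p0 ∧ p0)
      [Wk] p0, (p1 ∧ p2) ⊢ p0
        [Ax] p0 ⊢ p0
      [Ax] p0 ⊢ p0

Result: YES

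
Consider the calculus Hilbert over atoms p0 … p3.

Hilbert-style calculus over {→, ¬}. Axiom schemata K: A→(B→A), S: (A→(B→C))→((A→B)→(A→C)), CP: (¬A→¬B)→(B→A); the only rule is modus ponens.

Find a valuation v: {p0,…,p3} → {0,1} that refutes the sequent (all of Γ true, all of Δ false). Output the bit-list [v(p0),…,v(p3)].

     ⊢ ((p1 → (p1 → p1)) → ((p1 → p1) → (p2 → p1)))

Enumerate valuations to refute Γ ⊢ Δ:
  v=0000: Γ:[] Δ:[((p1 → (p1 → p1)) → ((p1 → p1) → (p2 → p1)))=T] refutes=False
  v=0001: Γ:[] Δ:[((p1 → (p1 → p1)) → ((p1 → p1) → (p2 → p1)))=T] refutes=False
  v=0010: Γ:[] Δ:[((p1 → (p1 → p1)) → ((p1 → p1) → (p2 → p1)))=F] refutes=True  ← countermodel

Result: [0, 0, 1, 0]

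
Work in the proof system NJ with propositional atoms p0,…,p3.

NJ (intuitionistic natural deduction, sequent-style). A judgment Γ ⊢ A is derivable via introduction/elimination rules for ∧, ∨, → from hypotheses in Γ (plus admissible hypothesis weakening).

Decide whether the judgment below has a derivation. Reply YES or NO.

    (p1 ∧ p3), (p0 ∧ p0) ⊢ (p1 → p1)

Derivation (root first):
[Wk] (p1 ∧ p3), (p0 ∧ p0) ⊢ (p1 → p1)
  [→I] (p1 ∧ p3) ⊢ (p1 → p1)
    [Wk] p1, (p1 ∧ p3) ⊢ p1
      [Ax] p1 ⊢ p1

Result: YES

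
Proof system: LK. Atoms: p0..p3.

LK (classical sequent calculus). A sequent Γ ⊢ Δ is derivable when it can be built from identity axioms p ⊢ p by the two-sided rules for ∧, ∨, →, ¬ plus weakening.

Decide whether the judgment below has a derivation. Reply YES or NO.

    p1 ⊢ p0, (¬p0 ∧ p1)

Derivation (root first):
[∧R] p1 ⊢ p0, (¬p0 ∧ p1)
  [¬R]  ⊢ p0, ¬p0
    [Ax] p0 ⊢ p0
  [Ax] p1 ⊢ p1

Result: YES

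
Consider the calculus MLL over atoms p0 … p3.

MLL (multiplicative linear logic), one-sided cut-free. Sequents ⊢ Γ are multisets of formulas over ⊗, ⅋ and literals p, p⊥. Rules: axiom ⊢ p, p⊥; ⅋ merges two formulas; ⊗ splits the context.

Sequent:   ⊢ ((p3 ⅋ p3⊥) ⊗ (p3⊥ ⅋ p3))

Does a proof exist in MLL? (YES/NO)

Derivation (root first):
[⊗]  ⊢ ((p3 ⅋ p3⊥) ⊗ (p3⊥ ⅋ p3))
  [⅋]  ⊢ (p3 ⅋ p3⊥)
    [Ax]  ⊢ p3, p3⊥
  [⅋]  ⊢ (p3⊥ ⅋ p3)
    [Ax]  ⊢ p3, p3⊥

Result: YES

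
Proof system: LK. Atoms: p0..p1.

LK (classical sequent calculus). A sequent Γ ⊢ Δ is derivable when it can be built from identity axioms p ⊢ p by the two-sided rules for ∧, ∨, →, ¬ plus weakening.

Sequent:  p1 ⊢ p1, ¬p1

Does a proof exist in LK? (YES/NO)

Derivation (root first):
[¬R] p1 ⊢ p1, ¬p1
  [WL] p1, p1 ⊢ p1
    [Ax] p1 ⊢ p1

Result: YES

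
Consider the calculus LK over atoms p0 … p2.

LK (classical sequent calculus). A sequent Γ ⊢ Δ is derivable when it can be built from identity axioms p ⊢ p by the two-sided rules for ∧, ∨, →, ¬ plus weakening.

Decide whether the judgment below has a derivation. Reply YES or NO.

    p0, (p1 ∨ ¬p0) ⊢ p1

Derivation (root first):
[∨L] p0, (p1 ∨ ¬p0) ⊢ p1
  [Ax] p1 ⊢ p1
  [¬L] p0, ¬p0 ⊢ 
    [Ax] p0 ⊢ p0

Result: YES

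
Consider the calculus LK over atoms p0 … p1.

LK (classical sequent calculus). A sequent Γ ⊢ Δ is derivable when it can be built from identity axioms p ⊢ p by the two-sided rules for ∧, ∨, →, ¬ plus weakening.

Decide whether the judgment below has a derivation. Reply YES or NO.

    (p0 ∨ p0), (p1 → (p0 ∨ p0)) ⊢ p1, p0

Derivation (root first):
[→L] (p0 ∨ p0), (p1 → (p0 ∨ p0)) ⊢ p1, p0
  [WR] (p0 ∨ p0) ⊢ p0, p1
    [∨L] (p0 ∨ p0) ⊢ p0
      [Ax] p0 ⊢ p0
      [Ax] p0 ⊢ p0
  [WR] (p0 ∨ p0) ⊢ p0, p1
    [∨L] (p0 ∨ p0) ⊢ p0
      [Ax] p0 ⊢ p0
      [Ax] p0 ⊢ p0

Result: YES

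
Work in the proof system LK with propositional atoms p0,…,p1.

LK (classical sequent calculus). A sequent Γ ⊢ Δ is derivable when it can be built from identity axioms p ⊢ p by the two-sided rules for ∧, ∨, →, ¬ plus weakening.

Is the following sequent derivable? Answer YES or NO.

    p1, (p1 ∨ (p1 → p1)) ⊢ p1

Derivation (root first):
[∨L] p1, (p1 ∨ (p1 → p1)) ⊢ p1
  [Ax] p1 ⊢ p1
  [→L] p1, (p1 → p1) ⊢ p1
    [Ax] p1 ⊢ p1
    [Ax] p1 ⊢ p1

Result: YES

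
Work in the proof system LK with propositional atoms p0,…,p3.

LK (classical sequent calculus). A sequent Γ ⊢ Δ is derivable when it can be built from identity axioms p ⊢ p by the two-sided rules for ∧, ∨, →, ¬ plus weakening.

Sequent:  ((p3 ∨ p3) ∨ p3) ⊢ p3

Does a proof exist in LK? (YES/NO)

Proof tree:
[∨L] ((p3 ∨ p3) ∨ p3) ⊢ p3
  [∨L] (p3 ∨ p3) ⊢ p3
    [Ax] p3 ⊢ p3
    [Ax] p3 ⊢ p3
  [Ax] p3 ⊢ p3

Result: YES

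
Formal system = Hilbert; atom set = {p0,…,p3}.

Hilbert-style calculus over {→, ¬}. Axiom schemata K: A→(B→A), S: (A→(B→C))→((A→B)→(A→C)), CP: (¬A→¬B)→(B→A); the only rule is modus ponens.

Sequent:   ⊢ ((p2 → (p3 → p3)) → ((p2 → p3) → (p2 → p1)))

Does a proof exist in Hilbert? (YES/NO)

Truth-table refutation:
  v=0000: Γ:[] Δ:[((p2 → (p3 → p3)) → ((p2 → p3) → (p2 → p1)))=T] refutes=False
  v=0001: Γ:[] Δ:[((p2 → (p3 → p3)) → ((p2 → p3) → (p2 → p1)))=T] refutes=False
  v=0010: Γ:[] Δ:[((p2 → (p3 → p3)) → ((p2 → p3) → (p2 → p1)))=T] refutes=False
  v=0011: Γ:[] Δ:[((p2 → (p3 → p3)) → ((p2 → p3) → (p2 → p1)))=F] refutes=True  ← countermodel

Result: NO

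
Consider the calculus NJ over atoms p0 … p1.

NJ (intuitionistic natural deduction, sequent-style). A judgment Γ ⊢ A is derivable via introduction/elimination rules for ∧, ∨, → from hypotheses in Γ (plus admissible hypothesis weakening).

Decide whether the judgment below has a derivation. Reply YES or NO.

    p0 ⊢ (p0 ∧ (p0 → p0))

Proof tree:
[∧I] p0 ⊢ (p0 ∧ (p0 → p0))
  [Ax] p0 ⊢ p0
  [→I]  ⊢ (p0 → p0)
    [Ax] p0 ⊢ p0

Result: YES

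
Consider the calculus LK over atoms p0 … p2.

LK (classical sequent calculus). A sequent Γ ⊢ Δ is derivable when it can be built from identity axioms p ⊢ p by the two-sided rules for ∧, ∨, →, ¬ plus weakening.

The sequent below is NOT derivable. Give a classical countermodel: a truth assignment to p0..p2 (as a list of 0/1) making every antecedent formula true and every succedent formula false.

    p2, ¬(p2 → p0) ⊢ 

Search for a countermodel by truth-table:
  v=000: Γ:[p2=F, ¬(p2 → p0)=F] Δ:[] refutes=False
  v=001: Γ:[p2=T, ¬(p2 → p0)=T] Δ:[] refutes=True  ← countermodel

Result: [0, 0, 1]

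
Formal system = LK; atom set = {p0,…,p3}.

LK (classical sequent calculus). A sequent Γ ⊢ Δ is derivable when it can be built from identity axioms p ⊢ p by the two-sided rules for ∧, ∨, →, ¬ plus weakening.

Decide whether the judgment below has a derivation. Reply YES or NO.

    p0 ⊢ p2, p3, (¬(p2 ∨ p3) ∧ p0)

Derivation trace:
[∧R] p0 ⊢ p2, p3, (¬(p2 ∨ p3) ∧ p0)
  [¬R]  ⊢ p2, p3, ¬(p2 ∨ p3)
    [∨L] (p2 ∨ p3) ⊢ p2, p3
      [Ax] p2 ⊢ p2
      [Ax] p3 ⊢ p3
  [Ax] p0 ⊢ p0

Result: YES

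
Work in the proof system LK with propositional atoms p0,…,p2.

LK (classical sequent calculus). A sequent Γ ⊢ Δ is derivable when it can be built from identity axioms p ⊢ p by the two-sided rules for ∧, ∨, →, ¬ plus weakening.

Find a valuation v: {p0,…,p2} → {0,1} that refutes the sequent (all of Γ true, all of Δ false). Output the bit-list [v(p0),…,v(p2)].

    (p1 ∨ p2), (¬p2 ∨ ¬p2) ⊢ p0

Truth-table refutation:
  v=000: Γ:[(p1 ∨ p2)=F, (¬p2 ∨ ¬p2)=T] Δ:[p0=F] refutes=False
  v=001: Γ:[(p1 ∨ p2)=T, (¬p2 ∨ ¬p2)=F] Δ:[p0=F] refutes=False
  v=010: Γ:[(p1 ∨ p2)=T, (¬p2 ∨ ¬p2)=T] Δ:[p0=F] refutes=True  ← countermodel

Result: [0, 1, 0]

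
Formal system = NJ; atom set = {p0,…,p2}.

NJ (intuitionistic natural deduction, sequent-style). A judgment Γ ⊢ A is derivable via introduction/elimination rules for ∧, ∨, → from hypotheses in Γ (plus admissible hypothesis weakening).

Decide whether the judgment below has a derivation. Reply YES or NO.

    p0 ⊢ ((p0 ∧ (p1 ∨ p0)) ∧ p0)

Derivation (root first):
[∧I] p0 ⊢ ((p0 ∧ (p1 ∨ p0)) ∧ p0)
  [∧I] p0 ⊢ (p0 ∧ (p1 ∨ p0))
    [Ax] p0 ⊢ p0
    [∨I₂] p0 ⊢ (p1 ∨ p0)
      [Ax] p0 ⊢ p0
  [Ax] p0 ⊢ p0

Result: YES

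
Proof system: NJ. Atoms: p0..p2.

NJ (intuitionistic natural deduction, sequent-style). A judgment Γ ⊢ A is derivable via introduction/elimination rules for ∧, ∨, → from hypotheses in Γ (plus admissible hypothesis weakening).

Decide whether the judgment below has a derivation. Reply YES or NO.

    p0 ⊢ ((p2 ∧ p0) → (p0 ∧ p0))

Proof tree:
[→I] p0 ⊢ ((p2 ∧ p0) → (p0 ∧ p0))
  [Wk] p0, (p2 ∧ p0) ⊢ (p0 ∧ p0)
    [∧I] p0 ⊢ (p0 ∧ p0)
      [Ax] p0 ⊢ p0
      [Ax] p0 ⊢ p0

Result: YES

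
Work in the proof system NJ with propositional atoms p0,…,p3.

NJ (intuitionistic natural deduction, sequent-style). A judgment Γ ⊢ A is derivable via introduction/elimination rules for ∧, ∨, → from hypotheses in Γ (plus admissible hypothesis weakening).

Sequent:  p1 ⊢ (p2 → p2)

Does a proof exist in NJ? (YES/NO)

Derivation trace:
[Wk] p1 ⊢ (p2 → p2)
  [→I]  ⊢ (p2 → p2)
    [Ax] p2 ⊢ p2

Result: YES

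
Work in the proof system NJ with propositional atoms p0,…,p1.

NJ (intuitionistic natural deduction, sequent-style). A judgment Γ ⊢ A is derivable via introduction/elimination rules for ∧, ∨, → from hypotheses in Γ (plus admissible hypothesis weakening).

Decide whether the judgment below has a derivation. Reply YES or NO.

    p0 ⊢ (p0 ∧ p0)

Derivation trace:
[∧I] p0 ⊢ (p0 ∧ p0)
  [→E] p0 ⊢ p0
    [→I]  ⊢ (p0 → p0)
      [Ax] p0 ⊢ p0
    [Ax] p0 ⊢ p0
  [Ax] p0 ⊢ p0

Result: YES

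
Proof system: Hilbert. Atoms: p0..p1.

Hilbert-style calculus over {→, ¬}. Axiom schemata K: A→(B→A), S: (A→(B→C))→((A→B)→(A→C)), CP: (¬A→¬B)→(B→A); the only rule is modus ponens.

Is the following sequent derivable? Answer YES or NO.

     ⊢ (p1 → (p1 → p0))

Enumerate valuations to refute Γ ⊢ Δ:
  v=00: Γ:[] Δ:[(p1 → (p1 → p0))=T] refutes=False
  v=01: Γ:[] Δ:[(p1 → (p1 → p0))=F] refutes=True  ← countermodel

Result: NO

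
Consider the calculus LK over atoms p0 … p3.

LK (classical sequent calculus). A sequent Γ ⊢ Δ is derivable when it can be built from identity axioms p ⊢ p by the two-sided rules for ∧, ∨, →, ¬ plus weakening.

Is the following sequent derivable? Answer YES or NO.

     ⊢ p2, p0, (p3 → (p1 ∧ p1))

Enumerate valuations to refute Γ ⊢ Δ:
  v=0000: Γ:[] Δ:[p2=F, p0=F, (p3 → (p1 ∧ p1))=T] refutes=False
  v=0001: Γ:[] Δ:[p2=F, p0=F, (p3 → (p1 ∧ p1))=F] refutes=True  ← countermodel

Result: NO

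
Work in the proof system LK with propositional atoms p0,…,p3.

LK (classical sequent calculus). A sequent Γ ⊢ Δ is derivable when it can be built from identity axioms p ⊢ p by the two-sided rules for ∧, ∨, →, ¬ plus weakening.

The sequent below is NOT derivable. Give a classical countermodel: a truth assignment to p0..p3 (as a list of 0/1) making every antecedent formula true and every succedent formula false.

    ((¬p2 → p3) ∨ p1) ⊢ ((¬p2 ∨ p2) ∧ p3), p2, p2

Enumerate valuations to refute Γ ⊢ Δ:
  v=0000: Γ:[((¬p2 → p3) ∨ p1)=F] Δ:[((¬p2 ∨ p2) ∧ p3)=F, p2=F, p2=F] refutes=False
  v=0001: Γ:[((¬p2 → p3) ∨ p1)=T] Δ:[((¬p2 ∨ p2) ∧ p3)=T, p2=F, p2=F] refutes=False
  v=0010: Γ:[((¬p2 → p3) ∨ p1)=T] Δ:[((¬p2 ∨ p2) ∧ p3)=F, p2=T, p2=T] refutes=False
  v=0011: Γ:[((¬p2 → p3) ∨ p1)=T] Δ:[((¬p2 ∨ p2) ∧ p3)=T, p2=T, p2=T] refutes=False
  v=0100: Γ:[((¬p2 → p3) ∨ p1)=T] Δ:[((¬p2 ∨ p2) ∧ p3)=F, p2=F, p2=F] refutes=True  ← countermodel

Result: [0, 1, 0, 0]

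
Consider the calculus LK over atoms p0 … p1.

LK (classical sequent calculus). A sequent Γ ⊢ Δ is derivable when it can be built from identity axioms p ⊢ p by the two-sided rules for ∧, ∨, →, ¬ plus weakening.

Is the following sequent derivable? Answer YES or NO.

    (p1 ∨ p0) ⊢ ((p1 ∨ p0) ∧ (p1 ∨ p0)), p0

Derivation (root first):
[∨L] (p1 ∨ p0) ⊢ ((p1 ∨ p0) ∧ (p1 ∨ p0)), p0
  [∧R] p1 ⊢ ((p1 ∨ p0) ∧ (p1 ∨ p0))
    [∨R] p1 ⊢ (p1 ∨ p0)
      [WR] p1 ⊢ p1, p0
        [Ax] p1 ⊢ p1
    [∨R] p1 ⊢ (p1 ∨ p0)
      [WR] p1 ⊢ p1, p0
        [Ax] p1 ⊢ p1
  [Ax] p0 ⊢ p0

Result: YES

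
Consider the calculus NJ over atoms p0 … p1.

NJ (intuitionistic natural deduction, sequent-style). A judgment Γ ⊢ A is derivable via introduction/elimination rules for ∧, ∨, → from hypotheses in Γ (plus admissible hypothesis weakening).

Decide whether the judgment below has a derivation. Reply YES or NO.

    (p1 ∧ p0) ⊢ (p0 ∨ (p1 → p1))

Derivation (root first):
[Wk] (p1 ∧ p0) ⊢ (p0 ∨ (p1 → p1))
  [∨I₂]  ⊢ (p0 ∨ (p1 → p1))
    [→I]  ⊢ (p1 → p1)
      [Ax] p1 ⊢ p1

Result: YES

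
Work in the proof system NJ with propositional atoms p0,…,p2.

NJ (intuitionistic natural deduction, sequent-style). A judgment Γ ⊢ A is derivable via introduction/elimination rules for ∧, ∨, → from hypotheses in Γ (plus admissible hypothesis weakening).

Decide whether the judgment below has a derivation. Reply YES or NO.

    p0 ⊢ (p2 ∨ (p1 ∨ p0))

Derivation trace:
[∨I₂] p0 ⊢ (p2 ∨ (p1 ∨ p0))
  [∨I₂] p0 ⊢ (p1 ∨ p0)
    [Ax] p0 ⊢ p0

Result: YES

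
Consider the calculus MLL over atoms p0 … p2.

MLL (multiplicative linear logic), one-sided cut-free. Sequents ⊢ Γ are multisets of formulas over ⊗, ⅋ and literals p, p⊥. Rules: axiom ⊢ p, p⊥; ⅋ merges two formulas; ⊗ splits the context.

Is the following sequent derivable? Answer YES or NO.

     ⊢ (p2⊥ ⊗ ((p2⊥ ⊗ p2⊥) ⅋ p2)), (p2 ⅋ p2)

Derivation trace:
[⅋]  ⊢ (p2⊥ ⊗ ((p2⊥ ⊗ p2⊥) ⅋ p2)), (p2 ⅋ p2)
  [⊗]  ⊢ p2, p2, (p2⊥ ⊗ ((p2⊥ ⊗ p2⊥) ⅋ p2))
    [Ax]  ⊢ p2, p2⊥
    [⅋]  ⊢ p2, ((p2⊥ ⊗ p2⊥) ⅋ p2)
      [⊗]  ⊢ p2, p2, (p2⊥ ⊗ p2⊥)
        [Ax]  ⊢ p2, p2⊥
        [Ax]  ⊢ p2, p2⊥

Result: YES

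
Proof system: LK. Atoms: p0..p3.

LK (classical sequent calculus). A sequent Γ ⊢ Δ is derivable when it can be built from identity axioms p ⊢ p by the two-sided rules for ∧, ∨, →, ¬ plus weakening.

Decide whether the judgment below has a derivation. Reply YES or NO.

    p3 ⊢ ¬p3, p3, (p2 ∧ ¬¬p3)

Proof tree:
[∧R] p3 ⊢ ¬p3, p3, (p2 ∧ ¬¬p3)
  [WR] p3 ⊢ p3, p2
    [Ax] p3 ⊢ p3
  [¬R]  ⊢ ¬p3, ¬¬p3
    [¬L] ¬p3 ⊢ ¬p3
      [¬R]  ⊢ p3, ¬p3
        [Ax] p3 ⊢ p3

Result: YES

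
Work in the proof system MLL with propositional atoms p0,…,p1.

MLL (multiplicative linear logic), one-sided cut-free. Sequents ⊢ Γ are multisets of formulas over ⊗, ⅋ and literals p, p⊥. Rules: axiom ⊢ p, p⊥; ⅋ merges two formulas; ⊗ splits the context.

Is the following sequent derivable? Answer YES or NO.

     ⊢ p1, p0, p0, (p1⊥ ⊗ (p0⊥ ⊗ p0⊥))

Derivation trace:
[⊗]  ⊢ p1, p0, p0, (p1⊥ ⊗ (p0⊥ ⊗ p0⊥))
  [Ax]  ⊢ p1, p1⊥
  [⊗]  ⊢ p0, p0, (p0⊥ ⊗ p0⊥)
    [Ax]  ⊢ p0, p0⊥
    [Ax]  ⊢ p0, p0⊥

Result: YES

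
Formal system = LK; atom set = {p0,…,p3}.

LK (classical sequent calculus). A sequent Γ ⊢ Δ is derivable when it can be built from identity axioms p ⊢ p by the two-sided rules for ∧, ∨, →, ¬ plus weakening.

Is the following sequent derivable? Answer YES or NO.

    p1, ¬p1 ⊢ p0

Derivation trace:
[WR] p1, ¬p1 ⊢ p0
  [¬L] p1, ¬p1 ⊢ 
    [Ax] p1 ⊢ p1

Result: YES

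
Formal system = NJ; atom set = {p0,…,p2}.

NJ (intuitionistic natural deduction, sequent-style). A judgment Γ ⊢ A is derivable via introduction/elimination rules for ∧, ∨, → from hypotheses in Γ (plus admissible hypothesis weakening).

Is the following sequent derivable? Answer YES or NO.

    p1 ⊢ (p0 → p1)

Derivation (root first):
[→I] p1 ⊢ (p0 → p1)
  [Wk] p1, p0 ⊢ p1
    [Ax] p1 ⊢ p1

Result: YES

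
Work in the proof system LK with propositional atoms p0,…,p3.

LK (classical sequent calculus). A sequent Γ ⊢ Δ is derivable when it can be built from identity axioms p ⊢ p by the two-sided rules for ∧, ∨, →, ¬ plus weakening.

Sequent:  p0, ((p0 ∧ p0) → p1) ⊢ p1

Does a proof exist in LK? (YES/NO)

Derivation (root first):
[→L] p0, ((p0 ∧ p0) → p1) ⊢ p1
  [∧R] p0 ⊢ (p0 ∧ p0)
    [Ax] p0 ⊢ p0
    [Ax] p0 ⊢ p0
  [Ax] p1 ⊢ p1

Result: YES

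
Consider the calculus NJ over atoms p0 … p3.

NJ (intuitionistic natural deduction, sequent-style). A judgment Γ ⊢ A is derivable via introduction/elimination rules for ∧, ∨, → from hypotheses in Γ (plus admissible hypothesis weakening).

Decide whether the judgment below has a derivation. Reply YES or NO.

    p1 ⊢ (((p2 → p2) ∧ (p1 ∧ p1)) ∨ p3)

Proof tree:
[∨I₁] p1 ⊢ (((p2 → p2) ∧ (p1 ∧ p1)) ∨ p3)
  [∧I] p1 ⊢ ((p2 → p2) ∧ (p1 ∧ p1))
    [→I]  ⊢ (p2 → p2)
      [Ax] p2 ⊢ p2
    [∧I] p1 ⊢ (p1 ∧ p1)
      [Ax] p1 ⊢ p1
      [Ax] p1 ⊢ p1

Result: YES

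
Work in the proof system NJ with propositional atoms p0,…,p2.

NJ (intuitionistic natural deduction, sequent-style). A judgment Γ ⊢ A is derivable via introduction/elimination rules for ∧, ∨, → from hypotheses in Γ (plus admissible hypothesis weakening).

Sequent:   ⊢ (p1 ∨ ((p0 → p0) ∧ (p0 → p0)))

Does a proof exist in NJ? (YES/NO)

Proof tree:
[∨I₂]  ⊢ (p1 ∨ ((p0 → p0) ∧ (p0 → p0)))
  [∧I]  ⊢ ((p0 → p0) ∧ (p0 → p0))
    [→I]  ⊢ (p0 → p0)
      [Ax] p0 ⊢ p0
    [→I]  ⊢ (p0 → p0)
      [Ax] p0 ⊢ p0

Result: YES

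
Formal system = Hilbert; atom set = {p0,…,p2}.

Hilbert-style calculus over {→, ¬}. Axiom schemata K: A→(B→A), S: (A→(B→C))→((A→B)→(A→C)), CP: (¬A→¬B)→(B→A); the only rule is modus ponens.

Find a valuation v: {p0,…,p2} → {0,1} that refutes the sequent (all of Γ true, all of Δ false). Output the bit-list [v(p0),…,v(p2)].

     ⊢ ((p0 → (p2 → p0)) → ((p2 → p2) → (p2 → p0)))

Enumerate valuations to refute Γ ⊢ Δ:
  v=000: Γ:[] Δ:[((p0 → (p2 → p0)) → ((p2 → p2) → (p2 → p0)))=T] refutes=False
  v=001: Γ:[] Δ:[((p0 → (p2 → p0)) → ((p2 → p2) → (p2 → p0)))=F] refutes=True  ← countermodel

Result: [0, 0, 1]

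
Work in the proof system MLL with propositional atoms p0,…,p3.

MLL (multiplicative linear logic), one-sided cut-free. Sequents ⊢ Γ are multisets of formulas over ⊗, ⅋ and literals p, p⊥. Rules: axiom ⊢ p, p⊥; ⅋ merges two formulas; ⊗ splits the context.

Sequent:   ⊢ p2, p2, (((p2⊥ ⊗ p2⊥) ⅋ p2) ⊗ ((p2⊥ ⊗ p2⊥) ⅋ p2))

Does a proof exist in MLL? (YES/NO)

Derivation (root first):
[⊗]  ⊢ p2, p2, (((p2⊥ ⊗ p2⊥) ⅋ p2) ⊗ ((p2⊥ ⊗ p2⊥) ⅋ p2))
  [⅋]  ⊢ p2, ((p2⊥ ⊗ p2⊥) ⅋ p2)
    [⊗]  ⊢ p2, p2, (p2⊥ ⊗ p2⊥)
      [Ax]  ⊢ p2, p2⊥
      [Ax]  ⊢ p2, p2⊥
  [⅋]  ⊢ p2, ((p2⊥ ⊗ p2⊥) ⅋ p2)
    [⊗]  ⊢ p2, p2, (p2⊥ ⊗ p2⊥)
      [Ax]  ⊢ p2, p2⊥
      [Ax]  ⊢ p2, p2⊥

Result: YES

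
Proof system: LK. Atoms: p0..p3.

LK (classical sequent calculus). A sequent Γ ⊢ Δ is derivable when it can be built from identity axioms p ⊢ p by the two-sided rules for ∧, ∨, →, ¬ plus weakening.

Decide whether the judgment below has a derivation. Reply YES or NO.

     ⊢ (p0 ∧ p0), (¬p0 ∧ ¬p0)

Proof tree:
[∧R]  ⊢ (p0 ∧ p0), (¬p0 ∧ ¬p0)
  [¬R]  ⊢ (p0 ∧ p0), ¬p0
    [∧R] p0 ⊢ (p0 ∧ p0)
      [Ax] p0 ⊢ p0
      [Ax] p0 ⊢ p0
  [¬R]  ⊢ (p0 ∧ p0), ¬p0
    [∧R] p0 ⊢ (p0 ∧ p0)
      [Ax] p0 ⊢ p0
      [Ax] p0 ⊢ p0

Result: YES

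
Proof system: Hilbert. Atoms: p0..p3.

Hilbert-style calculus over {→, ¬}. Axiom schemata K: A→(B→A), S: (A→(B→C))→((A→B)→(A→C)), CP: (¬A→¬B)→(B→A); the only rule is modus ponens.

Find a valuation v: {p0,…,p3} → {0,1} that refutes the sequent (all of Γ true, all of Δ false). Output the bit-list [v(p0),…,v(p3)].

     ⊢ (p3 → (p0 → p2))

Enumerate valuations to refute Γ ⊢ Δ:
  v=0000: Γ:[] Δ:[(p3 → (p0 → p2))=T] refutes=False
  v=0001: Γ:[] Δ:[(p3 → (p0 → p2))=T] refutes=False
  v=0010: Γ:[] Δ:[(p3 → (p0 → p2))=T] refutes=False
  v=0011: Γ:[] Δ:[(p3 → (p0 → p2))=T] refutes=False
  v=0100: Γ:[] Δ:[(p3 → (p0 → p2))=T] refutes=False
  v=0101: Γ:[] Δ:[(p3 → (p0 → p2))=T] refutes=False
  v=0110: Γ:[] Δ:[(p3 → (p0 → p2))=T] refutes=False
  v=0111: Γ:[] Δ:[(p3 → (p0 → p2))=T] refutes=False
  v=1000: Γ:[] Δ:[(p3 → (p0 → p2))=T] refutes=False
  v=1001: Γ:[] Δ:[(p3 → (p0 → p2))=F] refutes=True  ← countermodel

Result: [1, 0, 0, 1]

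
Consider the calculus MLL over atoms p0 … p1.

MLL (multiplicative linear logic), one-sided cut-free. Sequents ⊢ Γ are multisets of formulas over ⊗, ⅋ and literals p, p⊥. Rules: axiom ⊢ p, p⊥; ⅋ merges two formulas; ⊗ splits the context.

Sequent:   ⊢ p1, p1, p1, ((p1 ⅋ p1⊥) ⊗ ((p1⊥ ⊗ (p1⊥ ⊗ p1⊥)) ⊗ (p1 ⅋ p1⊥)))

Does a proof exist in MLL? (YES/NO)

Derivation (root first):
[⊗]  ⊢ p1, p1, p1, ((p1 ⅋ p1⊥) ⊗ ((p1⊥ ⊗ (p1⊥ ⊗ p1⊥)) ⊗ (p1 ⅋ p1⊥)))
  [⅋]  ⊢ (p1 ⅋ p1⊥)
    [Ax]  ⊢ p1, p1⊥
  [⊗]  ⊢ p1, p1, p1, ((p1⊥ ⊗ (p1⊥ ⊗ p1⊥)) ⊗ (p1 ⅋ p1⊥))
    [⊗]  ⊢ p1, p1, p1, (p1⊥ ⊗ (p1⊥ ⊗ p1⊥))
      [Ax]  ⊢ p1, p1⊥
      [⊗]  ⊢ p1, p1, (p1⊥ ⊗ p1⊥)
        [Ax]  ⊢ p1, p1⊥
        [Ax]  ⊢ p1, p1⊥
    [⅋]  ⊢ (p1 ⅋ p1⊥)
      [Ax]  ⊢ p1, p1⊥

Result: YES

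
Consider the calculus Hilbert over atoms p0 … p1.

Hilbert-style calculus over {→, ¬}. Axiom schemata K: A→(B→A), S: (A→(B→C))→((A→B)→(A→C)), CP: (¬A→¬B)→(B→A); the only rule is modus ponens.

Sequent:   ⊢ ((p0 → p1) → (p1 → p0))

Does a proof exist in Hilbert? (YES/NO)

Search for a countermodel by truth-table:
  v=00: Γ:[] Δ:[((p0 → p1) → (p1 → p0))=T] refutes=False
  v=01: Γ:[] Δ:[((p0 → p1) → (p1 → p0))=F] refutes=True  ← countermodel

Result: NO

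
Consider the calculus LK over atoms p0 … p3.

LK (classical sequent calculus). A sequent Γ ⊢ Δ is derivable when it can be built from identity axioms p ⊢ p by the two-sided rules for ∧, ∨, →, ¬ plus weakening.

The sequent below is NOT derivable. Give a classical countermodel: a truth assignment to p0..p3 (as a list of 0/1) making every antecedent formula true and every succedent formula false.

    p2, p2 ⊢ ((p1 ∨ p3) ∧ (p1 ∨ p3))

Search for a countermodel by truth-table:
  v=0000: Γ:[p2=F, p2=F] Δ:[((p1 ∨ p3) ∧ (p1 ∨ p3))=F] refutes=False
  v=0001: Γ:[p2=F, p2=F] Δ:[((p1 ∨ p3) ∧ (p1 ∨ p3))=T] refutes=False
  v=0010: Γ:[p2=T, p2=T] Δ:[((p1 ∨ p3) ∧ (p1 ∨ p3))=F] refutes=True  ← countermodel

Result: [0, 0, 1, 0]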